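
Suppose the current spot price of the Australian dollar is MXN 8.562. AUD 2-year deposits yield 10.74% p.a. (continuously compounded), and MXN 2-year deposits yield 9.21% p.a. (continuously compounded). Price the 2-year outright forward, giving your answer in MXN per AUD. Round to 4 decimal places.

T = 2 years.
Growth of 1 MXN over T: e^(0.0921×2) = 1.2022563.
AUD growth factor: e^(0.1074×2) = 1.2396139.
So F = 8.562 × 1.2022563 / 1.2396139 = 8.303971 (MXN/AUD).

8.3040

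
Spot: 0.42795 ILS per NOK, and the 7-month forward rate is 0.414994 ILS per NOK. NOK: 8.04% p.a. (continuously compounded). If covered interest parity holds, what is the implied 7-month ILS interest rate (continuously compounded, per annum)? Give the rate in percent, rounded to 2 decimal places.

T = 7/12 years.
CIP gives F = S · g_ILS/g_NOK, so g_ILS/g_NOK = 0.414994/0.42795 = 0.9697254.
The NOK side grows by e^(0.0804×7/12) = 1.0480172.
That pins the ILS growth at 1.0162889.
r = ln(1.0162889)/(7/12) = 0.027699 → 2.77%.

2.77%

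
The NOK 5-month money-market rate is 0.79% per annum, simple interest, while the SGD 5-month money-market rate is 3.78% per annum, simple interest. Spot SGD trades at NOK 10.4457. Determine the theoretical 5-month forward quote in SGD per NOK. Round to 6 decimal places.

0.096922

T = 5/12 years.
NOK growth factor: 1 + 0.0079×5/12 = 1.0032917.
Growth of 1 SGD over T: 1 + 0.0378×5/12 = 1.015750.
CIP: F = S · (grow NOK)/(grow SGD) = 10.4457 × 1.0032917/1.015750 = 10.31758 NOK per SGD.
Invert for SGD per NOK: 1 / 10.31758 = 0.096922.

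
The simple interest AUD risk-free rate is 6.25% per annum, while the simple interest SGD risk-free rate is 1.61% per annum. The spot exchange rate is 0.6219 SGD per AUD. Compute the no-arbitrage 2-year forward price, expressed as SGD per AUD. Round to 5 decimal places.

T = 2 years.
Growth of 1 SGD over T: 1 + 0.0161×2 = 1.032200.
AUD growth factor: 1 + 0.0625×2 = 1.125000.
So F = 0.6219 × 1.032200 / 1.125000 = 0.5706002 (SGD/AUD).

0.57060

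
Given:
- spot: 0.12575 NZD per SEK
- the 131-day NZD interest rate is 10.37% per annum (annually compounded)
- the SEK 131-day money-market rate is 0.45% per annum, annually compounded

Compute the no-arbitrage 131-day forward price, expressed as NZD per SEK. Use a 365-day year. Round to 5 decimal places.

T = 131/365 years.
NZD growth factor: (1 + 0.1037)^(131/365) = 1.0360469.
Growth of 1 SEK over T: (1 + 0.0045)^(131/365) = 1.0016127.
So F = 0.12575 × 1.0360469 / 1.0016127 = 0.1300731 (NZD/SEK).

0.13007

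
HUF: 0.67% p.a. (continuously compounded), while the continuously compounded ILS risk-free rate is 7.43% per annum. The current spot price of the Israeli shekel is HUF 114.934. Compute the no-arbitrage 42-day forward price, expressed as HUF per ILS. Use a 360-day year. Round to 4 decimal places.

T = 42/360 years.
HUF accumulates by e^(0.0067×42/360) = 1.000781972.
Growth of 1 ILS over T: e^(0.0743×42/360) = 1.008706012.
Forward (HUF per ILS) = 114.934 × 1.000781972 / 1.008706012 = 114.031119.

114.0311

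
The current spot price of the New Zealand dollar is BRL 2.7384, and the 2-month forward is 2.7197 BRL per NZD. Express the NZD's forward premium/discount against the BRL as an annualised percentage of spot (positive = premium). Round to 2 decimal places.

T = 2/12 years.
NZD trades forward at -0.68288% vs spot over the period.
Annualise by dividing by T: -0.0068288 / (2/12) = -0.040973 → -4.10%.

-4.10%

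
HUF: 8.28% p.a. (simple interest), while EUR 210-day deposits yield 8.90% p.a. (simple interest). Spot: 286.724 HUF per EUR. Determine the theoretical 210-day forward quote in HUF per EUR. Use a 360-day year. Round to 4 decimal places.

T = 210/360 years.
HUF growth factor: 1 + 0.0828×210/360 = 1.048300.
EUR accumulates by 1 + 0.0890×210/360 = 1.051916667.
Forward (HUF per EUR) = 286.724 × 1.048300 / 1.051916667 = 285.738195.

285.7382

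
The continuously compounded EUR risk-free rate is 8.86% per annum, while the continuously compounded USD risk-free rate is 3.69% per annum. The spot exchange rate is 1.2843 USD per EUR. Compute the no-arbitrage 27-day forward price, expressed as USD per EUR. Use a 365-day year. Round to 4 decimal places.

1.2794

T = 27/365 years.
USD accumulates by e^(0.0369×27/365) = 1.0027333.
EUR growth factor: e^(0.0886×27/365) = 1.0065755.
CIP: F = S · (grow USD)/(grow EUR) = 1.2843 × 1.0027333/1.0065755 = 1.279398 USD per EUR.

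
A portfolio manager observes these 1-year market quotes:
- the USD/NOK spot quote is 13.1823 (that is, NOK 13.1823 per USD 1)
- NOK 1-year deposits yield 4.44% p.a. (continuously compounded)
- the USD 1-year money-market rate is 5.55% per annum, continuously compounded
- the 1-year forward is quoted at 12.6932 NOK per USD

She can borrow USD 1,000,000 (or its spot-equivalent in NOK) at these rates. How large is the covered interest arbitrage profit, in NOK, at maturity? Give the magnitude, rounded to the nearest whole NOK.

T = 1 year.
Keep in USD, deliver into the forward: 1,000,000·1.0570690171·12.6932 = NOK 13,417,588.45.
Swap to NOK now, deposit: 1,000,000·13.1823·1.0454004314 = NOK 13,780,782.11.
The quoted forward undervalues USD, so borrow USD, convert to NOK at spot, deposit the NOK at 4.44%, and buy USD forward at 12.6932 to cover the loan.
Profit = 13,780,782.11 − 13,417,588.45 = NOK 363,194.

NOK 363,194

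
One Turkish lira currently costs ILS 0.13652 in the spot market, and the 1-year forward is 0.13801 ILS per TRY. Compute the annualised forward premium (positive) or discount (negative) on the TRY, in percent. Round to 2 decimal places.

T = 1 year.
Period premium: (0.13801 − 0.13652)/0.13652 = 0.0109142.
Per annum: 0.0109142 / 1 = 0.010914 = 1.09%.

+1.09%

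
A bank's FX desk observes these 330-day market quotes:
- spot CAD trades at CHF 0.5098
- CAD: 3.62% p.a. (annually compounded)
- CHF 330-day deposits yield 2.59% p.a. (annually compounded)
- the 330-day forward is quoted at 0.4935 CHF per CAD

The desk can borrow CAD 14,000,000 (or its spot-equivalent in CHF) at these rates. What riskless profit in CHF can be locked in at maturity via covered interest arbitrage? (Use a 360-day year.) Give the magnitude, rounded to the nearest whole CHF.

CHF 168,546

T = 330/360 years.
Invest the CAD and cover forward: 14,000,000 × 1.033133924 × 0.4935 = CHF 7,137,922.28.
Convert at spot and invest in CHF: 14,000,000 × 0.5098 × 1.023716282 = CHF 7,306,467.85.
The quoted forward undervalues CAD, so borrow CAD, convert to CHF at spot, deposit the CHF at 2.59%, and buy CAD forward at 0.4935 to cover the loan.
Profit = 7,306,467.85 − 7,137,922.28 = CHF 168,546.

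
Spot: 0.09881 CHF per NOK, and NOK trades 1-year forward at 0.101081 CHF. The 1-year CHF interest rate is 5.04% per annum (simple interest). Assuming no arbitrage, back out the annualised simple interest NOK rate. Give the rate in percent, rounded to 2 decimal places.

T = 1 year.
CIP gives F = S · g_CHF/g_NOK, so g_CHF/g_NOK = 0.101081/0.09881 = 1.0229835.
The CHF side grows by 1 + 0.0504×1 = 1.050400.
Hence g_NOK = 1.0268005.
r = (1.0268005 − 1)/1 = 0.026801 → 2.68%.

2.68%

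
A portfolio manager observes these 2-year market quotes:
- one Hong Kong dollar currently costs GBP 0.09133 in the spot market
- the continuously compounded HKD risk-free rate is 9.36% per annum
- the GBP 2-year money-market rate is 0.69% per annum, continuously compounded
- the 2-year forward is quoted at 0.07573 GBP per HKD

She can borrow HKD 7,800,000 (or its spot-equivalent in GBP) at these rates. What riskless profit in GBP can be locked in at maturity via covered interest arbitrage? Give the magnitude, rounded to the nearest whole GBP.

T = 2 years.
Route A — deposit HKD, sell forward: 7,800,000 × 1.20586843 × 0.07573 = GBP 712,299.25.
Route B — convert at spot, deposit GBP: 7,800,000 × 0.09133 × 1.01389566 = GBP 722,272.91.
The quoted forward undervalues HKD, so borrow HKD, convert to GBP at spot, deposit the GBP at 0.69%, and buy HKD forward at 0.07573 to cover the loan.
Profit = 722,272.91 − 712,299.25 = GBP 9,974.

GBP 9,974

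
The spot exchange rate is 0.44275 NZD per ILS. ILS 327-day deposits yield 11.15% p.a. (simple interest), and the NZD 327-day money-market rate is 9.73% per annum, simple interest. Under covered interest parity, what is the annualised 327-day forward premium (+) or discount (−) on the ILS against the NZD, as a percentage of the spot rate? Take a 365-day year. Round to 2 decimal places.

T = 327/365 years.
No-arbitrage forward: 0.44275 × 1.0871701 / 1.0998918 = 0.43762901 NZD/ILS.
Annualised premium = (F − S)/S × (1/T) = (0.43762901 − 0.44275)/0.44275 ÷ (327/365) = -1.29%.

-1.29%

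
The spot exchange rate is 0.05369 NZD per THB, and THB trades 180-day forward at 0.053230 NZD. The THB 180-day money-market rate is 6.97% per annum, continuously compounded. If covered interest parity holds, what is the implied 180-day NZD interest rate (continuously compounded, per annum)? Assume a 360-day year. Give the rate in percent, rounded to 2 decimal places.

5.25%

T = 180/360 years.
F/S = 0.05323/0.05369 = 0.9914323 = (growth of NZD) / (growth of THB).
The THB side grows by e^(0.0697×180/360) = 1.0354644.
Hence g_NZD = 1.0265929.
r = ln(1.0265929)/(180/360) = 0.052491 → 5.25%.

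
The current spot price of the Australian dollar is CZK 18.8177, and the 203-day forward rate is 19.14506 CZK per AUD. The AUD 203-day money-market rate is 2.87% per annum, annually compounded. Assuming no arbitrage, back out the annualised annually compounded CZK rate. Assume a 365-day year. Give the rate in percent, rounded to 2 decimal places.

T = 203/365 years.
F/S = 19.14506/18.8177 = 1.0173964 = (growth of CZK) / (growth of AUD).
The AUD side grows by (1 + 0.0287)^(203/365) = 1.0158616.
Hence g_CZK = 1.0335339.
r = 1.0335339^(365/203) − 1 = 0.061100 → 6.11%.

6.11%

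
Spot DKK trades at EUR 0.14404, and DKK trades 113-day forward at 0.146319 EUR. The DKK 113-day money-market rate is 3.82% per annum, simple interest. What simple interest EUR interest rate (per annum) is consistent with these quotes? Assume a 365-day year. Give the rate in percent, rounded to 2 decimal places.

T = 113/365 years.
By CIP, F/S equals the EUR-to-DKK growth ratio: 0.146319/0.14404 = 1.0158220.
The DKK side grows by 1 + 0.0382×113/365 = 1.0118263.
That pins the EUR growth at 1.0278354.
(1.0278354 − 1)/T = 0.089911, i.e. 8.99%.

8.99%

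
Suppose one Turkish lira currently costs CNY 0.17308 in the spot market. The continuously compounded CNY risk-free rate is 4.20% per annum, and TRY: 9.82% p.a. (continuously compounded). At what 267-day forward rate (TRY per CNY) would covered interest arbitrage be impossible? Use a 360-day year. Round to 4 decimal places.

T = 267/360 years.
CNY accumulates by e^(0.0420×267/360) = 1.0316402.
Growth of 1 TRY over T: e^(0.0982×267/360) = 1.0755495.
So F = 0.17308 × 1.0316402 / 1.0755495 = 0.1660140 (CNY/TRY).
Invert for TRY per CNY: 1 / 0.1660140 = 6.0236.

6.0236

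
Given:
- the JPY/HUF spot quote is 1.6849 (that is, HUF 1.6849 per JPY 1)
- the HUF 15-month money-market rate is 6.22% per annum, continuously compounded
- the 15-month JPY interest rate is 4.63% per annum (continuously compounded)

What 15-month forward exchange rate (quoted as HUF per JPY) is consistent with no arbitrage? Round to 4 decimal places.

1.7187

T = 15/12 years.
HUF growth factor: e^(0.0622×15/12) = 1.0808524.
JPY accumulates by e^(0.0463×15/12) = 1.0595825.
Forward (HUF per JPY) = 1.6849 × 1.0808524 / 1.0595825 = 1.718722.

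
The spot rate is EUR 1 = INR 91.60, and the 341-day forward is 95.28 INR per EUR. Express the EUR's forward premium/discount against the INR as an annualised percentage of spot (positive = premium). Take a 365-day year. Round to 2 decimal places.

T = 341/365 years.
(F − S)/S = (95.28 − 91.6)/91.6 = 0.0401747.
×(1/T) gives 4.30% p.a.

+4.30%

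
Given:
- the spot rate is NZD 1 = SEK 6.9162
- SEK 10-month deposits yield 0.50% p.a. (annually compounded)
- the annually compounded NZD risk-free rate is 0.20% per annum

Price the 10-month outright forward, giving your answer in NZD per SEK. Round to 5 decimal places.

0.14423

T = 10/12 years.
SEK growth factor: (1 + 0.0050)^(10/12) = 1.0041649.
Growth of 1 NZD over T: (1 + 0.0020)^(10/12) = 1.0016664.
CIP: F = S · (grow SEK)/(grow NZD) = 6.9162 × 1.0041649/1.0016664 = 6.933451 SEK per NZD.
Invert for NZD per SEK: 1 / 6.933451 = 0.14423.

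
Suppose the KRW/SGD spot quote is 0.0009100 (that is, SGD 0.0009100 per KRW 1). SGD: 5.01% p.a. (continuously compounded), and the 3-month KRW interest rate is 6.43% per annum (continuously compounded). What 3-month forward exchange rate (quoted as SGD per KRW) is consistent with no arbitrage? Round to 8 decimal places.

T = 3/12 years.
SGD accumulates by e^(0.0501×3/12) = 1.0126038.
KRW accumulates by e^(0.0643×3/12) = 1.0162049.
CIP: F = S · (grow SGD)/(grow KRW) = 0.00091 × 1.0126038/1.0162049 = 0.0009067753 SGD per KRW.

0.00090678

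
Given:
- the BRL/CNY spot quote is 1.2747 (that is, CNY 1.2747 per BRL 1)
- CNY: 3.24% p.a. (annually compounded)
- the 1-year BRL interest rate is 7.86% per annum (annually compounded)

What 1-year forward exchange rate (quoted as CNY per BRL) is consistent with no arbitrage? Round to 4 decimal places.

1.2201

T = 1 year.
CNY growth factor: (1 + 0.0324)^1 = 1.032400.
BRL growth factor: (1 + 0.0786)^1 = 1.078600.
So F = 1.2747 × 1.032400 / 1.078600 = 1.220100 (CNY/BRL).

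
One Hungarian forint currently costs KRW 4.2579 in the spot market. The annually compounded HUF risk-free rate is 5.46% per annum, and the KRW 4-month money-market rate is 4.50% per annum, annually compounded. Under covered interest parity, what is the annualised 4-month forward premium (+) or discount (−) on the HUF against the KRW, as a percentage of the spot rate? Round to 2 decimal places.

-0.91%

T = 4/12 years.
F = S · g_KRW/g_HUF = 4.2579 × 1.0147805/1.0178785 = 4.2449407.
(F − S)/S ÷ T = (4.2449407 − 4.2579)/4.2579/(4/12) = -0.009131 → -0.91%.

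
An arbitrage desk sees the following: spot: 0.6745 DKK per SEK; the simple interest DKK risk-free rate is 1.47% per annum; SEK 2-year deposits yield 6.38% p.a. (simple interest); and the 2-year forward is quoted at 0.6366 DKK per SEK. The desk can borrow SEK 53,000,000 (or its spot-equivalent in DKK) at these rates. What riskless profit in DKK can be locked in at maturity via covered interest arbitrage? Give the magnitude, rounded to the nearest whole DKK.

DKK 1,245,493

T = 2 years.
Route A — deposit SEK, sell forward: 53,000,000 × 1.127600 × 0.6366 = DKK 38,044,998.48.
Route B — convert at spot, deposit DKK: 53,000,000 × 0.6745 × 1.029400 = DKK 36,799,505.90.
The quoted forward overvalues SEK, so borrow DKK, buy SEK at spot, deposit the SEK at 6.38%, and sell the proceeds forward at 0.6366.
The gap between the two covered legs is DKK 1,245,493.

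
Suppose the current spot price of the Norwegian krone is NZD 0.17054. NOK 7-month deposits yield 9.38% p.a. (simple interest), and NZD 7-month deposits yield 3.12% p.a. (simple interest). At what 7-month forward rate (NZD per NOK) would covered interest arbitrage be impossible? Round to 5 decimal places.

T = 7/12 years.
NZD growth factor: 1 + 0.0312×7/12 = 1.018200.
NOK growth factor: 1 + 0.0938×7/12 = 1.0547167.
CIP: F = S · (grow NZD)/(grow NOK) = 0.17054 × 1.018200/1.0547167 = 0.1646355 NZD per NOK.

0.16464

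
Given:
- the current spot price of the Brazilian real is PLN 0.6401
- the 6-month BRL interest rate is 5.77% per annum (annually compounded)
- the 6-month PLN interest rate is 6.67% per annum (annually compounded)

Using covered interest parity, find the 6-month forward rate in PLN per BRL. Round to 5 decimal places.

0.64282

T = 6/12 years.
Growth of 1 PLN over T: (1 + 0.0667)^(6/12) = 1.0328117.
Growth of 1 BRL over T: (1 + 0.0577)^(6/12) = 1.0284454.
Forward (PLN per BRL) = 0.6401 × 1.0328117 / 1.0284454 = 0.6428176.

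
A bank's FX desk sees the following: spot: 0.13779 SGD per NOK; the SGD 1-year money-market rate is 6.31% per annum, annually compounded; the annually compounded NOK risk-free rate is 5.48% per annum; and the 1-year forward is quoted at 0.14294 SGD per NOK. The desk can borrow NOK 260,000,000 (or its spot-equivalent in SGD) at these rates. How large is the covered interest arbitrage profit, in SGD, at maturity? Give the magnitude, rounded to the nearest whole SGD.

T = 1 year.
Route A — deposit NOK, sell forward: 260,000,000 × 1.054800 × 0.14294 = SGD 39,201,009.12.
Route B — convert at spot, deposit SGD: 260,000,000 × 0.13779 × 1.063100 = SGD 38,085,982.74.
The quoted forward overvalues NOK, so borrow SGD, buy NOK at spot, deposit the NOK at 5.48%, and sell the proceeds forward at 0.14294.
Profit = 39,201,009.12 − 38,085,982.74 = SGD 1,115,026.

SGD 1,115,026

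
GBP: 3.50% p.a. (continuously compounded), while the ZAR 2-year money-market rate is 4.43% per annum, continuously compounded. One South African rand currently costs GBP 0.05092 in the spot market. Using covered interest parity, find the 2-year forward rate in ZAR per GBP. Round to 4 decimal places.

T = 2 years.
Growth of 1 GBP over T: e^(0.0350×2) = 1.07250818.
Growth of 1 ZAR over T: e^(0.0443×2) = 1.09264351.
CIP: F = S · (grow GBP)/(grow ZAR) = 0.05092 × 1.07250818/1.09264351 = 0.049981642 GBP per ZAR.
Quoted the other way: 1/0.049981642 = 20.0073 ZAR per GBP.

20.0073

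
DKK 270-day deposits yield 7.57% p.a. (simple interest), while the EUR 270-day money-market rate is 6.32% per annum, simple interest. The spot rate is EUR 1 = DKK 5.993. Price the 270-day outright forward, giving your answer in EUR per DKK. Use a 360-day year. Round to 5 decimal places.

T = 270/360 years.
Growth of 1 DKK over T: 1 + 0.0757×270/360 = 1.056775.
EUR growth factor: 1 + 0.0632×270/360 = 1.047400.
So F = 5.993 × 1.056775 / 1.047400 = 6.046642 (DKK/EUR).
Invert for EUR per DKK: 1 / 6.046642 = 0.16538.

0.16538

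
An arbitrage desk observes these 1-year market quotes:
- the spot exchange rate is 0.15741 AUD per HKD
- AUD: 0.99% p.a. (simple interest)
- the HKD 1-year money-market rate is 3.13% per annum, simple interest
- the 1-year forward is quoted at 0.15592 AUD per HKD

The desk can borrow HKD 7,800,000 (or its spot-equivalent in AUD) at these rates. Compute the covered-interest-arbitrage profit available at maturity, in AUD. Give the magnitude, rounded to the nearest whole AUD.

T = 1 year.
Keep in HKD, deliver into the forward: 7,800,000·1.031300·0.15592 = AUD 1,254,242.31.
Swap to AUD now, deposit: 7,800,000·0.15741·1.009900 = AUD 1,239,953.20.
The quoted forward overvalues HKD, so borrow AUD, buy HKD at spot, deposit the HKD at 3.13%, and sell the proceeds forward at 0.15592.
The gap between the two covered legs is AUD 14,289.

AUD 14,289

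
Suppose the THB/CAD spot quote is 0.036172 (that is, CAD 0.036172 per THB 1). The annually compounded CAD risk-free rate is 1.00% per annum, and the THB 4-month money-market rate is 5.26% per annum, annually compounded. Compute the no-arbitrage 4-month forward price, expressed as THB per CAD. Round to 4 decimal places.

T = 4/12 years.
Growth of 1 CAD over T: (1 + 0.0100)^(4/12) = 1.00332228.
Growth of 1 THB over T: (1 + 0.0526)^(4/12) = 1.0172346.
Forward (CAD per THB) = 0.036172 × 1.00332228 / 1.0172346 = 0.035677290.
Quoted the other way: 1/0.035677290 = 28.0290 THB per CAD.

28.0290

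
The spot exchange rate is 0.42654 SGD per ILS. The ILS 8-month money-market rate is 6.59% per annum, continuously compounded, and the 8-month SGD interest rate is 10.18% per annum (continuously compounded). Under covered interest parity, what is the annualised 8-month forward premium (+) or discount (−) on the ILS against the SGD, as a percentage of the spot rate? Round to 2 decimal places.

+3.63%

T = 8/12 years.
No-arbitrage forward: 0.42654 × 1.0702226 / 1.0449127 = 0.43687166 SGD/ILS.
Annualised premium = (F − S)/S × (1/T) = (0.43687166 − 0.42654)/0.42654 ÷ (8/12) = 3.63%.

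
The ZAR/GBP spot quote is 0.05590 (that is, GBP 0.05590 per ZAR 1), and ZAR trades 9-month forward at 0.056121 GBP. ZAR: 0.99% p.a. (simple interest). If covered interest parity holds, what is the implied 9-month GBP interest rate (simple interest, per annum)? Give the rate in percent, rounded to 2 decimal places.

T = 9/12 years.
F/S = 0.056121/0.0559 = 1.0039535 = (growth of GBP) / (growth of ZAR).
The ZAR side grows by 1 + 0.0099×9/12 = 1.007425.
That pins the GBP growth at 1.0114079.
r = (1.0114079 − 1)/(9/12) = 0.015211 → 1.52%.

1.52%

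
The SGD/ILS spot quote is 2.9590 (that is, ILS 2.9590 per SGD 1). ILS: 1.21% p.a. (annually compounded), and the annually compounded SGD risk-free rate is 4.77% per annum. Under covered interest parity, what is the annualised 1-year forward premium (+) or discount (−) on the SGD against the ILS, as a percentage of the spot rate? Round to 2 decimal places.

T = 1 year.
No-arbitrage forward: 2.959 × 1.012100 / 1.047700 = 2.8584556 ILS/SGD.
(F − S)/S ÷ T = (2.8584556 − 2.959)/2.959/1 = -0.033979 → -3.40%.

-3.40%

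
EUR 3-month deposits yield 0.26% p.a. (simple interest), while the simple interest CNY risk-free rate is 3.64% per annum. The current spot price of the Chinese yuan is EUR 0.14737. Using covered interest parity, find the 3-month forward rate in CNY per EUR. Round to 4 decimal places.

6.8429

T = 3/12 years.
Growth of 1 EUR over T: 1 + 0.0026×3/12 = 1.000650.
CNY growth factor: 1 + 0.0364×3/12 = 1.009100.
Forward (EUR per CNY) = 0.14737 × 1.000650 / 1.009100 = 0.1461360.
Invert for CNY per EUR: 1 / 0.1461360 = 6.8429.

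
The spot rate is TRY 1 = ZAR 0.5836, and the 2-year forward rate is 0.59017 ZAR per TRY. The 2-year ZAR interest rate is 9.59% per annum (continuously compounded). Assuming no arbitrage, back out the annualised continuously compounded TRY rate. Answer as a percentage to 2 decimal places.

T = 2 years.
By CIP, F/S equals the ZAR-to-TRY growth ratio: 0.59017/0.5836 = 1.0112577.
ZAR growth factor: e^(0.0959×2) = 1.2114282.
Hence g_TRY = 1.1979421.
Take logs: ln 1.1979421 / 2 = 0.090303, so 9.03%.

9.03%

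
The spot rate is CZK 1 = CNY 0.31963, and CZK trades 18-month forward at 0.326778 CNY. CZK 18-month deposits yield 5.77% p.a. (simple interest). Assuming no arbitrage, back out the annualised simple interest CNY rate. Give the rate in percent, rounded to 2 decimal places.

T = 18/12 years.
By CIP, F/S equals the CNY-to-CZK growth ratio: 0.326778/0.31963 = 1.0223634.
CZK growth factor: 1 + 0.0577×18/12 = 1.086550.
So the CNY growth factor = 1.110849.
r = (1.110849 − 1)/(18/12) = 0.073899 → 7.39%.

7.39%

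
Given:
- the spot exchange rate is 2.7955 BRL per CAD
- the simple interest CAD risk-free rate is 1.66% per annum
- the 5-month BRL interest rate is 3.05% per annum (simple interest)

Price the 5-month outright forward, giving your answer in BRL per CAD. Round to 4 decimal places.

T = 5/12 years.
BRL accumulates by 1 + 0.0305×5/12 = 1.0127083.
CAD accumulates by 1 + 0.0166×5/12 = 1.0069167.
CIP: F = S · (grow BRL)/(grow CAD) = 2.7955 × 1.0127083/1.0069167 = 2.811579 BRL per CAD.

2.8116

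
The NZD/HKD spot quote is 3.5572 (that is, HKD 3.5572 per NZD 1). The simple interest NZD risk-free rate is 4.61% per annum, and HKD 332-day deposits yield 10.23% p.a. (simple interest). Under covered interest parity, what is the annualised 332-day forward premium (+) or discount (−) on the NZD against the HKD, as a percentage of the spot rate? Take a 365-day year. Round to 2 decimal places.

+5.39%

T = 332/365 years.
No-arbitrage forward: 3.5572 × 1.093051 / 1.0419321 = 3.7317221 HKD/NZD.
(F − S)/S ÷ T = (3.7317221 − 3.5572)/3.5572/(332/365) = 0.053938 → 5.39%.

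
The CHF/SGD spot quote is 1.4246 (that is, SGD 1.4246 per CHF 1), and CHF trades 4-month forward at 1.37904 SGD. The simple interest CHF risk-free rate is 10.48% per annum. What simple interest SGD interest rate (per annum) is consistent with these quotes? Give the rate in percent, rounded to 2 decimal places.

0.55%

T = 4/12 years.
By CIP, F/S equals the SGD-to-CHF growth ratio: 1.37904/1.4246 = 0.9680191.
CHF growth factor: 1 + 0.1048×4/12 = 1.0349333.
That pins the SGD growth at 1.0018352.
r = (1.0018352 − 1)/(4/12) = 0.005506 → 0.55%.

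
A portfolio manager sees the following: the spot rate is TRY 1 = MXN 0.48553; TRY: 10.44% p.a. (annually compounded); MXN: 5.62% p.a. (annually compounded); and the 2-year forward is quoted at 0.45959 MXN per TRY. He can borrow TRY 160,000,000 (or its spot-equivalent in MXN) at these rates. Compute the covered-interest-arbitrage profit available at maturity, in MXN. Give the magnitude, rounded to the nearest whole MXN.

T = 2 years.
Route A — deposit TRY, sell forward: 160,000,000 × 1.21969936 × 0.45959 = MXN 89,689,860.62.
Route B — convert at spot, deposit MXN: 160,000,000 × 0.48553 × 1.11555844 = MXN 86,661,934.30.
The quoted forward overvalues TRY, so borrow MXN, buy TRY at spot, deposit the TRY at 10.44%, and sell the proceeds forward at 0.45959.
Profit = 89,689,860.62 − 86,661,934.30 = MXN 3,027,926.

MXN 3,027,926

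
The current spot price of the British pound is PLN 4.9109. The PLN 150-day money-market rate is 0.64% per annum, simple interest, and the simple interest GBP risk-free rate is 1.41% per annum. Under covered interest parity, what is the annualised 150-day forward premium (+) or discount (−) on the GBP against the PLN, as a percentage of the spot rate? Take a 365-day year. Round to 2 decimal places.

T = 150/365 years.
F = S · g_PLN/g_GBP = 4.9109 × 1.0026301/1.0057945 = 4.8954495.
(F − S)/S ÷ T = (4.8954495 − 4.9109)/4.9109/(150/365) = -0.007656 → -0.77%.

-0.77%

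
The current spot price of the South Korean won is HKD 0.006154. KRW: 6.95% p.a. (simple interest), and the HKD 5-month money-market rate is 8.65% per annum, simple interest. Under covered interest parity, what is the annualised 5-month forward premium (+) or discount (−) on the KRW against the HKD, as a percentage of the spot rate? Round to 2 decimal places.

+1.65%

T = 5/12 years.
F = S · g_HKD/g_KRW = 0.006154 × 1.0360417/1.0289583 = 0.006196364.
Annualised premium = (F − S)/S × (1/T) = (0.006196364 − 0.006154)/0.006154 ÷ (5/12) = 1.65%.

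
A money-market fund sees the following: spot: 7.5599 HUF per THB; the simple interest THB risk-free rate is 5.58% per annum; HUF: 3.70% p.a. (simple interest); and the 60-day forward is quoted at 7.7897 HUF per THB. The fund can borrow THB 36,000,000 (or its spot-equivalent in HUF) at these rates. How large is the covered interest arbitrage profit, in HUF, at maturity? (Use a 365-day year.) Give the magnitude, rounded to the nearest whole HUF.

T = 60/365 years.
Route A — deposit THB, sell forward: 36,000,000 × 1.00917260274 × 7.7897 = HUF 283,001,465.65.
Route B — convert at spot, deposit HUF: 36,000,000 × 7.5599 × 1.00608219178 = HUF 273,811,707.42.
The quoted forward overvalues THB, so borrow HUF, buy THB at spot, deposit the THB at 5.58%, and sell the proceeds forward at 7.7897.
Profit = 283,001,465.65 − 273,811,707.42 = HUF 9,189,758.

HUF 9,189,758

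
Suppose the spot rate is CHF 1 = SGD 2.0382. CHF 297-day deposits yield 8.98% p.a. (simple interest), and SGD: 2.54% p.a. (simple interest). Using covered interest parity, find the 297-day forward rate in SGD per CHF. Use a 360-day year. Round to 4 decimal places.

1.9374

T = 297/360 years.
SGD accumulates by 1 + 0.0254×297/360 = 1.020955.
CHF accumulates by 1 + 0.0898×297/360 = 1.074085.
So F = 2.0382 × 1.020955 / 1.074085 = 1.937380 (SGD/CHF).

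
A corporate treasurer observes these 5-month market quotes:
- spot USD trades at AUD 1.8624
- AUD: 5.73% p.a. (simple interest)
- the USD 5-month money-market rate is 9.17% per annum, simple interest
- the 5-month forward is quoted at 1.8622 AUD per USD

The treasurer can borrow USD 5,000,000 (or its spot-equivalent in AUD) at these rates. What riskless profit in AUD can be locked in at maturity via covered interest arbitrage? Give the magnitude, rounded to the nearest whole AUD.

T = 5/12 years.
Invest the USD and cover forward: 5,000,000 × 1.038208333 × 1.8622 = AUD 9,666,757.79.
Convert at spot and invest in AUD: 5,000,000 × 1.8624 × 1.023875 = AUD 9,534,324.00.
The quoted forward overvalues USD, so borrow AUD, buy USD at spot, deposit the USD at 9.17%, and sell the proceeds forward at 1.8622.
Arbitrage profit = |9,666,757.79 − 9,534,324.00| = AUD 132,434.

AUD 132,434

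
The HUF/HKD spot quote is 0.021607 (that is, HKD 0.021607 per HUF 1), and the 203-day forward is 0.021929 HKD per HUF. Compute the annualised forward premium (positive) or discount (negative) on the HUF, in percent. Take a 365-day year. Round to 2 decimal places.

+2.68%

T = 203/365 years.
Period premium: (0.021929 − 0.021607)/0.021607 = 0.0149026.
Per annum: 0.0149026 / (203/365) = 0.026795 = 2.68%.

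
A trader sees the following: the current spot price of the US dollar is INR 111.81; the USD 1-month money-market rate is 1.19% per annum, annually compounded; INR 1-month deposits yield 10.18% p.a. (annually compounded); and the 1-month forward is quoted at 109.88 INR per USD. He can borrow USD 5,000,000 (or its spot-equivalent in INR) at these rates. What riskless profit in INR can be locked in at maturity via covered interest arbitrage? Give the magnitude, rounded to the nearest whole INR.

T = 1/12 years.
Route A — deposit USD, sell forward: 5,000,000 × 1.00098629872 × 109.88 = INR 549,941,872.52.
Route B — convert at spot, deposit INR: 5,000,000 × 111.81 × 1.00811148847 = INR 563,584,727.63.
The quoted forward undervalues USD, so borrow USD, convert to INR at spot, deposit the INR at 10.18%, and buy USD forward at 109.88 to cover the loan.
Arbitrage profit = |549,941,872.52 − 563,584,727.63| = INR 13,642,855.

INR 13,642,855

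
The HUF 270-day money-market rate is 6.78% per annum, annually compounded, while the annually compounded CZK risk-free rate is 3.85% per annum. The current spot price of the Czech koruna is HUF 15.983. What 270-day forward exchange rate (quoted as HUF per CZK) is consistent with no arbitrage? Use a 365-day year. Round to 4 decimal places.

16.3154

T = 270/365 years.
HUF accumulates by (1 + 0.0678)^(270/365) = 1.04972305.
CZK accumulates by (1 + 0.0385)^(270/365) = 1.02833902.
Forward (HUF per CZK) = 15.983 × 1.04972305 / 1.02833902 = 16.315362.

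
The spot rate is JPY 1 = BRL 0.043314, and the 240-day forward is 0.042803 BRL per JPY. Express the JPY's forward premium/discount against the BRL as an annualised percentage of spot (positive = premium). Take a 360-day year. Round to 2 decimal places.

T = 240/360 years.
Period premium: (0.042803 − 0.043314)/0.043314 = -0.0117976.
Annualise by dividing by T: -0.0117976 / (240/360) = -0.017696 → -1.77%.

-1.77%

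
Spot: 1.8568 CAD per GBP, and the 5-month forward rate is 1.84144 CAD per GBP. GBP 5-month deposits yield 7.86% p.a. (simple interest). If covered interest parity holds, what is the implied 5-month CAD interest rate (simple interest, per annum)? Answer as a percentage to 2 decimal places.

T = 5/12 years.
F/S = 1.84144/1.8568 = 0.9917277 = (growth of CAD) / (growth of GBP).
GBP growth factor: 1 + 0.0786×5/12 = 1.032750.
So the CAD growth factor = 1.0242068.
(1.0242068 − 1)/T = 0.058096, i.e. 5.81%.

5.81%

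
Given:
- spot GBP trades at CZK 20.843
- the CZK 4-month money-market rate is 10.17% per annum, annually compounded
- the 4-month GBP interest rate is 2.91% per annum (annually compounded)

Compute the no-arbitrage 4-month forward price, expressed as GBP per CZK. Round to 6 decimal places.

0.046900

T = 4/12 years.
CZK growth factor: (1 + 0.1017)^(4/12) = 1.0328116.
Growth of 1 GBP over T: (1 + 0.0291)^(4/12) = 1.0096074.
Forward (CZK per GBP) = 20.843 × 1.0328116 / 1.0096074 = 21.32204.
Invert for GBP per CZK: 1 / 21.32204 = 0.046900.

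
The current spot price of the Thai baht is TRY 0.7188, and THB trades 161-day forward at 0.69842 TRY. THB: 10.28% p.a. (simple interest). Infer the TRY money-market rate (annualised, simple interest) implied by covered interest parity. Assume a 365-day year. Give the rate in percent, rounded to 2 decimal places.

T = 161/365 years.
F/S = 0.69842/0.7188 = 0.9716472 = (growth of TRY) / (growth of THB).
The THB side grows by 1 + 0.1028×161/365 = 1.0453447.
So the TRY growth factor = 1.0157063.
(1.0157063 − 1)/T = 0.035607, i.e. 3.56%.

3.56%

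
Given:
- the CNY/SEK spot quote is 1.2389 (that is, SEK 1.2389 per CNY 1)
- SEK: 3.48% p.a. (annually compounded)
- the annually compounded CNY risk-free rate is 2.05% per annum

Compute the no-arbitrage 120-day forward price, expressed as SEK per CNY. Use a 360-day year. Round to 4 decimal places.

T = 120/360 years.
SEK accumulates by (1 + 0.0348)^(120/360) = 1.011468.
Growth of 1 CNY over T: (1 + 0.0205)^(120/360) = 1.0067872.
Forward (SEK per CNY) = 1.2389 × 1.011468 / 1.0067872 = 1.244660.

1.2447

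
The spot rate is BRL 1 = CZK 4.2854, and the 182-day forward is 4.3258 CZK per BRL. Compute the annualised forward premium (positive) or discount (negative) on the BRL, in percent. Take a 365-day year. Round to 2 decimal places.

T = 182/365 years.
Period premium: (4.3258 − 4.2854)/4.2854 = 0.0094274.
Annualise by dividing by T: 0.0094274 / (182/365) = 0.018907 → 1.89%.

+1.89%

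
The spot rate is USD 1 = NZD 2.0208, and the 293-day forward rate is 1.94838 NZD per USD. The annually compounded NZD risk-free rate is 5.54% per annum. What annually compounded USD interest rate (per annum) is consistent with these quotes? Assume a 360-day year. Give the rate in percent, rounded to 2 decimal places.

10.38%

T = 293/360 years.
By CIP, F/S equals the NZD-to-USD growth ratio: 1.94838/2.0208 = 0.9641627.
NZD growth factor: (1 + 0.0554)^(293/360) = 1.0448619.
That pins the USD growth at 1.0836987.
r = 1.0836987^(360/293) − 1 = 0.103802 → 10.38%.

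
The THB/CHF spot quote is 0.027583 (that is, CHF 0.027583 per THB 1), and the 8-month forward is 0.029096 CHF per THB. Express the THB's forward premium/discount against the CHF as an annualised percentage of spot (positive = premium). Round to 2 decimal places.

+8.23%

T = 8/12 years.
THB trades forward at +5.48526% vs spot over the period.
Per annum: 0.0548526 / (8/12) = 0.082279 = 8.23%.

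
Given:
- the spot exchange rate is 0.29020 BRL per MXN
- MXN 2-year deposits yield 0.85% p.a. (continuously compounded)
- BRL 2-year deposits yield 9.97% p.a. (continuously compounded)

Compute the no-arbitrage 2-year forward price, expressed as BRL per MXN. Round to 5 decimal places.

0.34827

T = 2 years.
BRL growth factor: e^(0.0997×2) = 1.2206701.
Growth of 1 MXN over T: e^(0.0085×2) = 1.0171453.
Forward (BRL per MXN) = 0.2902 × 1.2206701 / 1.0171453 = 0.3482673.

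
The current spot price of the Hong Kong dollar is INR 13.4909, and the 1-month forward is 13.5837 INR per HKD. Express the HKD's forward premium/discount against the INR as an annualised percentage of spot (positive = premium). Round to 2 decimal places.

T = 1/12 years.
HKD trades forward at +0.68787% vs spot over the period.
Annualise by dividing by T: 0.0068787 / (1/12) = 0.082544 → 8.25%.

+8.25%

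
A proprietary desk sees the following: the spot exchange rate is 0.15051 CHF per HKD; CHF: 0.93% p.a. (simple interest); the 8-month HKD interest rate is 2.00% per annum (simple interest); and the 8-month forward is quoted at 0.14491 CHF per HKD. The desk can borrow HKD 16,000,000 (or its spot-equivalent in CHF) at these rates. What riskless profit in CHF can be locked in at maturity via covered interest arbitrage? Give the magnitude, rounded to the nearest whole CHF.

T = 8/12 years.
Route A — deposit HKD, sell forward: 16,000,000 × 1.013333333 × 0.14491 = CHF 2,349,474.13.
Route B — convert at spot, deposit CHF: 16,000,000 × 0.15051 × 1.006200 = CHF 2,423,090.59.
The quoted forward undervalues HKD, so borrow HKD, convert to CHF at spot, deposit the CHF at 0.93%, and buy HKD forward at 0.14491 to cover the loan.
The gap between the two covered legs is CHF 73,616.

CHF 73,616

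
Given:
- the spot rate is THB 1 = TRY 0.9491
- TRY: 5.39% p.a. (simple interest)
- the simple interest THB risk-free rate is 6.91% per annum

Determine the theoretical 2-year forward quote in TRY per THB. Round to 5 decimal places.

0.92375

T = 2 years.
Growth of 1 TRY over T: 1 + 0.0539×2 = 1.107800.
THB accumulates by 1 + 0.0691×2 = 1.138200.
CIP: F = S · (grow TRY)/(grow THB) = 0.9491 × 1.107800/1.138200 = 0.9237506 TRY per THB.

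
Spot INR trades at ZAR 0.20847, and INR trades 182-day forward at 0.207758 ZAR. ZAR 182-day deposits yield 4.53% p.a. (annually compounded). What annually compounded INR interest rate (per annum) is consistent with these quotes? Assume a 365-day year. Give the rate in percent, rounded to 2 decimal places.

5.25%

T = 182/365 years.
By CIP, F/S equals the ZAR-to-INR growth ratio: 0.207758/0.20847 = 0.9965846.
The ZAR side grows by (1 + 0.0453)^(182/365) = 1.0223371.
So the INR growth factor = 1.0258408.
Annualise: 1.0258408^(365/182) − 1 = 0.052497 = 5.25%.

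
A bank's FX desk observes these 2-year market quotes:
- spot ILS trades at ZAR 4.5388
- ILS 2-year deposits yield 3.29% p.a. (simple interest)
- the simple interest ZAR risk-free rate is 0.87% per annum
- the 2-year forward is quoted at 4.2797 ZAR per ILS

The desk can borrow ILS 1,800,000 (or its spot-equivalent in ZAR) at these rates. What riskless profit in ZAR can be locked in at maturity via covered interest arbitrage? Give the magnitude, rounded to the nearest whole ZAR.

T = 2 years.
Invest the ILS and cover forward: 1,800,000 × 1.065800 × 4.2797 = ZAR 8,210,347.67.
Convert at spot and invest in ZAR: 1,800,000 × 4.5388 × 1.017400 = ZAR 8,311,995.22.
The quoted forward undervalues ILS, so borrow ILS, convert to ZAR at spot, deposit the ZAR at 0.87%, and buy ILS forward at 4.2797 to cover the loan.
The gap between the two covered legs is ZAR 101,648.

ZAR 101,648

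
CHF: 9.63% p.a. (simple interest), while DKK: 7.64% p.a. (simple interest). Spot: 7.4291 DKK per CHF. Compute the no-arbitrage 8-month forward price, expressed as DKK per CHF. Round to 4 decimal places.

7.3365

T = 8/12 years.
DKK growth factor: 1 + 0.0764×8/12 = 1.0509333.
Growth of 1 CHF over T: 1 + 0.0963×8/12 = 1.064200.
CIP: F = S · (grow DKK)/(grow CHF) = 7.4291 × 1.0509333/1.064200 = 7.336486 DKK per CHF.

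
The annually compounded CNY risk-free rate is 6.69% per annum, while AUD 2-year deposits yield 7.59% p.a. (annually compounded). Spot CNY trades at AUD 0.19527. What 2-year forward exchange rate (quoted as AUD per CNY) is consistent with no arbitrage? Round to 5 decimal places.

0.19858

T = 2 years.
Growth of 1 AUD over T: (1 + 0.0759)^2 = 1.1575608.
CNY growth factor: (1 + 0.0669)^2 = 1.1382756.
Forward (AUD per CNY) = 0.19527 × 1.1575608 / 1.1382756 = 0.1985784.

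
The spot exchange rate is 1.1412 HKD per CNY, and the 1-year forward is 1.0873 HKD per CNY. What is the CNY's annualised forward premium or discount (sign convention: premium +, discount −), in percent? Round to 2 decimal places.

T = 1 year.
Period premium: (1.0873 − 1.1412)/1.1412 = -0.0472310.
Annualise by dividing by T: -0.0472310 / 1 = -0.047231 → -4.72%.

-4.72%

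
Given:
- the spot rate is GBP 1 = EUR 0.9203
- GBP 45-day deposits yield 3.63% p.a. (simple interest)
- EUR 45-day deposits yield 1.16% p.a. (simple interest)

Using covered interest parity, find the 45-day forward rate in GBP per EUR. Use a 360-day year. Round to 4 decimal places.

T = 45/360 years.
EUR accumulates by 1 + 0.0116×45/360 = 1.001450.
GBP accumulates by 1 + 0.0363×45/360 = 1.0045375.
CIP: F = S · (grow EUR)/(grow GBP) = 0.9203 × 1.001450/1.0045375 = 0.9174714 EUR per GBP.
Quoted the other way: 1/0.9174714 = 1.0900 GBP per EUR.

1.0900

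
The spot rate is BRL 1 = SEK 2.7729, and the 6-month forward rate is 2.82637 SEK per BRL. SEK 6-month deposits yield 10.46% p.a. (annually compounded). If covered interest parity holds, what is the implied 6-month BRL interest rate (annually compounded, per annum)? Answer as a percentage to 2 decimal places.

T = 6/12 years.
F/S = 2.82637/2.7729 = 1.0192831 = (growth of SEK) / (growth of BRL).
The SEK side grows by (1 + 0.1046)^(6/12) = 1.0509995.
So the BRL growth factor = 1.0311164.
r = 1.0311164^(12/6) − 1 = 0.063201 → 6.32%.

6.32%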